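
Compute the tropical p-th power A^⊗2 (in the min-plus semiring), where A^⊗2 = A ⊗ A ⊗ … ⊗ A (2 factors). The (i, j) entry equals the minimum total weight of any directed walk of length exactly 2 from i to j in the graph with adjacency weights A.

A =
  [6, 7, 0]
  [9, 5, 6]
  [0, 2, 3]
A^⊗2 =
  [0, 2, 3]
  [6, 8, 9]
  [3, 5, 0]

Each entry (A^⊗2)_ij equals the minimum over all length-2 walks i = v_0 → v_1 → … → v_2 = j of Σ_t A[v_t][v_{t+1}]. For example, for (i, j) = (0, 2) we minimise over 3 possible intermediate vertex sequences; the minimum is 3, attained along the walk 0 → 2 → 2.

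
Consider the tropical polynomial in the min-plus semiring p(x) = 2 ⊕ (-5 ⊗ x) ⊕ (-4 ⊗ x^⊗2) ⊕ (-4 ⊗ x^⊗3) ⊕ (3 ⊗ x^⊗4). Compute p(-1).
p(-1) = -7

A tropical monomial a ⊗ x^⊗i evaluates to a + i · x. Evaluating each term at x = -1:
  Term 0 contributes 2 + 0 · -1 = 2
  Term 1 contributes -5 + 1 · -1 = -6
  Term 2 contributes -4 + 2 · -1 = -6
  Term 3 contributes -4 + 3 · -1 = -7
  Term 4 contributes 3 + 4 · -1 = -1
p(-1) = ⊕ of these = min[2, -6, -6, -7, -1] = -7.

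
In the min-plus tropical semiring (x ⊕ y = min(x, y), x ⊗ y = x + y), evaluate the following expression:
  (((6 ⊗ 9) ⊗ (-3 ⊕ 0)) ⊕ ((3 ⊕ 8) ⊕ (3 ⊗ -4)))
(((6 ⊗ 9) ⊗ (-3 ⊕ 0)) ⊕ ((3 ⊕ 8) ⊕ (3 ⊗ -4))) = -1

Expand innermost to outermost. Recall ⊕ takes the minimum of its arguments and ⊗ takes their sum. Working out the expression (((6 ⊗ 9) ⊗ (-3 ⊕ 0)) ⊕ ((3 ⊕ 8) ⊕ (3 ⊗ -4))) gives -1.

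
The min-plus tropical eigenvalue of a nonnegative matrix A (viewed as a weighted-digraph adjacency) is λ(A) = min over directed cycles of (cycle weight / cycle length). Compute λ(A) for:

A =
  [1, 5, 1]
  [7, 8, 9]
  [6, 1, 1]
λ(A) = 1

Enumerate directed cycles and compute their means (weight / length). Sample:
  cycle 0 → 0: weight = 1, length = 1, mean = 1/1 ≈ 1.000
  cycle 1 → 1: weight = 8, length = 1, mean = 8/1 ≈ 8.000
  cycle 2 → 2: weight = 1, length = 1, mean = 1/1 ≈ 1.000
  cycle 0 → 1 → 0: weight = 12, length = 2, mean = 12/2 ≈ 6.000
  cycle 0 → 2 → 0: weight = 7, length = 2, mean = 7/2 ≈ 3.500
  cycle 1 → 0 → 1: weight = 12, length = 2, mean = 12/2 ≈ 6.000
Minimum mean = 1.000, attained e.g. along the cycle 0 → 0 with weight 1 and length 1. So λ(A) = 1/1 = 1.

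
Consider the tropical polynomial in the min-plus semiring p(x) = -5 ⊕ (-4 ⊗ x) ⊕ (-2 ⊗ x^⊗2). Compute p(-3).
p(-3) = -8

A tropical monomial a ⊗ x^⊗i evaluates to a + i · x. Evaluating each term at x = -3:
  Term 0 contributes -5 + 0 · -3 = -5
  Term 1 contributes -4 + 1 · -3 = -7
  Term 2 contributes -2 + 2 · -3 = -8
p(-3) = ⊕ of these = min[-5, -7, -8] = -8.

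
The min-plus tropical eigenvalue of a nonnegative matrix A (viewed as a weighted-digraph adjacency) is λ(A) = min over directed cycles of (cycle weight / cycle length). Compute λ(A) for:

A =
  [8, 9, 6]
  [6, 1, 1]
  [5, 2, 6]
λ(A) = 1

Enumerate directed cycles and compute their means (weight / length). Sample:
  cycle 0 → 0: weight = 8, length = 1, mean = 8/1 ≈ 8.000
  cycle 1 → 1: weight = 1, length = 1, mean = 1/1 ≈ 1.000
  cycle 2 → 2: weight = 6, length = 1, mean = 6/1 ≈ 6.000
  cycle 0 → 1 → 0: weight = 15, length = 2, mean = 15/2 ≈ 7.500
  cycle 0 → 2 → 0: weight = 11, length = 2, mean = 11/2 ≈ 5.500
  cycle 1 → 0 → 1: weight = 15, length = 2, mean = 15/2 ≈ 7.500
Minimum mean = 1.000, attained e.g. along the cycle 1 → 1 with weight 1 and length 1. So λ(A) = 1/1 = 1.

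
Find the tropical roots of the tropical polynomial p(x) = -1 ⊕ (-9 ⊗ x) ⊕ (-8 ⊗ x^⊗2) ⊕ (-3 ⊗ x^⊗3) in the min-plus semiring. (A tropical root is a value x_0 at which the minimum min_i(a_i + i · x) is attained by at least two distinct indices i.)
Roots: {-5, -1, 8}

Each tropical root is a break point of the lower envelope of the lines y = a_i + i · x (there are 4 lines, with slopes 0, 1, ..., 3). Only the lines that attain the minimum somewhere contribute to roots; other lines are dominated. Here the surviving (envelope) indices are i = 3, i = 2, i = 1, i = 0.
Intersections between consecutive envelope lines give the roots: for adjacent envelope indices i < j the intersection is x = (a_i − a_j) / (j − i). Reading off the sorted break points: {-5, -1, 8}.
Verification: at each break x_0, at least two indices attain the minimum of min_i(a_i + i · x_0).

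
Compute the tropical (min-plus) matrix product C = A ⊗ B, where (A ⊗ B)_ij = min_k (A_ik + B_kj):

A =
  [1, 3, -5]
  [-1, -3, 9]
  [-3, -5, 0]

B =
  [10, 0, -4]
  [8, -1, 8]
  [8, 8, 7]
A ⊗ B =
  [3, 1, -3]
  [5, -4, -5]
  [3, -6, -7]

Apply the min-plus product entry-by-entry:
  C[0][0] = min over k of (A[0][0] + B[0][0] = 1 + 10 = 11, A[0][1] + B[1][0] = 3 + 8 = 11, A[0][2] + B[2][0] = -5 + 8 = 3) = 3 (attained at k = 2)
  C[0][1] = min over k of (A[0][0] + B[0][1] = 1 + 0 = 1, A[0][1] + B[1][1] = 3 + -1 = 2, A[0][2] + B[2][1] = -5 + 8 = 3) = 1 (attained at k = 0)
  C[0][2] = min over k of (A[0][0] + B[0][2] = 1 + -4 = -3, A[0][1] + B[1][2] = 3 + 8 = 11, A[0][2] + B[2][2] = -5 + 7 = 2) = -3 (attained at k = 0)
  C[1][0] = min over k of (A[1][0] + B[0][0] = -1 + 10 = 9, A[1][1] + B[1][0] = -3 + 8 = 5, A[1][2] + B[2][0] = 9 + 8 = 17) = 5 (attained at k = 1)
  C[1][1] = min over k of (A[1][0] + B[0][1] = -1 + 0 = -1, A[1][1] + B[1][1] = -3 + -1 = -4, A[1][2] + B[2][1] = 9 + 8 = 17) = -4 (attained at k = 1)
  C[1][2] = min over k of (A[1][0] + B[0][2] = -1 + -4 = -5, A[1][1] + B[1][2] = -3 + 8 = 5, A[1][2] + B[2][2] = 9 + 7 = 16) = -5 (attained at k = 0)
  C[2][0] = min over k of (A[2][0] + B[0][0] = -3 + 10 = 7, A[2][1] + B[1][0] = -5 + 8 = 3, A[2][2] + B[2][0] = 0 + 8 = 8) = 3 (attained at k = 1)
  C[2][1] = min over k of (A[2][0] + B[0][1] = -3 + 0 = -3, A[2][1] + B[1][1] = -5 + -1 = -6, A[2][2] + B[2][1] = 0 + 8 = 8) = -6 (attained at k = 1)
  C[2][2] = min over k of (A[2][0] + B[0][2] = -3 + -4 = -7, A[2][1] + B[1][2] = -5 + 8 = 3, A[2][2] + B[2][2] = 0 + 7 = 7) = -7 (attained at k = 0)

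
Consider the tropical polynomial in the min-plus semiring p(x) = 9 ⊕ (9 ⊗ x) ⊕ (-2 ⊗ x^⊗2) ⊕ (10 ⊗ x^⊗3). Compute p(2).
p(2) = 2

A tropical monomial a ⊗ x^⊗i evaluates to a + i · x. Evaluating each term at x = 2:
  Term 0 contributes 9 + 0 · 2 = 9
  Term 1 contributes 9 + 1 · 2 = 11
  Term 2 contributes -2 + 2 · 2 = 2
  Term 3 contributes 10 + 3 · 2 = 16
p(2) = ⊕ of these = min[9, 11, 2, 16] = 2.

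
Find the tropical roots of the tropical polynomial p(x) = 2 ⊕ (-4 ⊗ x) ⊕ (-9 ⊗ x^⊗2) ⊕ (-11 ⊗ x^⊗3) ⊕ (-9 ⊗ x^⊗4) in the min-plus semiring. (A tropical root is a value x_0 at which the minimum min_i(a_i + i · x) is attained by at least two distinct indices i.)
Roots: {-2, 2, 5, 6}

Each tropical root is a break point of the lower envelope of the lines y = a_i + i · x (there are 5 lines, with slopes 0, 1, ..., 4). Only the lines that attain the minimum somewhere contribute to roots; other lines are dominated. Here the surviving (envelope) indices are i = 4, i = 3, i = 2, i = 1, i = 0.
Intersections between consecutive envelope lines give the roots: for adjacent envelope indices i < j the intersection is x = (a_i − a_j) / (j − i). Reading off the sorted break points: {-2, 2, 5, 6}.
Verification: at each break x_0, at least two indices attain the minimum of min_i(a_i + i · x_0).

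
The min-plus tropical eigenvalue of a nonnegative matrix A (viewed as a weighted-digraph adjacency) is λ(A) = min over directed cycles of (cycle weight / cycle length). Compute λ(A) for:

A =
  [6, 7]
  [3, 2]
λ(A) = 2

Enumerate directed cycles and compute their means (weight / length). Sample:
  cycle 0 → 0: weight = 6, length = 1, mean = 6/1 ≈ 6.000
  cycle 1 → 1: weight = 2, length = 1, mean = 2/1 ≈ 2.000
  cycle 0 → 1 → 0: weight = 10, length = 2, mean = 10/2 ≈ 5.000
  cycle 1 → 0 → 1: weight = 10, length = 2, mean = 10/2 ≈ 5.000
Minimum mean = 2.000, attained e.g. along the cycle 1 → 1 with weight 2 and length 1. So λ(A) = 2/1 = 2.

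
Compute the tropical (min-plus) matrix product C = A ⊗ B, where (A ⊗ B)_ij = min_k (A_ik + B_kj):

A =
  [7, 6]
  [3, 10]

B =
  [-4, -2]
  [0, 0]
A ⊗ B =
  [3, 5]
  [-1, 1]

Apply the min-plus product entry-by-entry:
  C[0][0] = min over k of (A[0][0] + B[0][0] = 7 + -4 = 3, A[0][1] + B[1][0] = 6 + 0 = 6) = 3 (attained at k = 0)
  C[0][1] = min over k of (A[0][0] + B[0][1] = 7 + -2 = 5, A[0][1] + B[1][1] = 6 + 0 = 6) = 5 (attained at k = 0)
  C[1][0] = min over k of (A[1][0] + B[0][0] = 3 + -4 = -1, A[1][1] + B[1][0] = 10 + 0 = 10) = -1 (attained at k = 0)
  C[1][1] = min over k of (A[1][0] + B[0][1] = 3 + -2 = 1, A[1][1] + B[1][1] = 10 + 0 = 10) = 1 (attained at k = 0)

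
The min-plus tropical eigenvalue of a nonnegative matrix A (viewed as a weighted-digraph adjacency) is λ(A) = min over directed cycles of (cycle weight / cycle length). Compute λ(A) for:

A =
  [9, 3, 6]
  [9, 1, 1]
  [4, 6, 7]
λ(A) = 1

Enumerate directed cycles and compute their means (weight / length). Sample:
  cycle 0 → 0: weight = 9, length = 1, mean = 9/1 ≈ 9.000
  cycle 1 → 1: weight = 1, length = 1, mean = 1/1 ≈ 1.000
  cycle 2 → 2: weight = 7, length = 1, mean = 7/1 ≈ 7.000
  cycle 0 → 1 → 0: weight = 12, length = 2, mean = 12/2 ≈ 6.000
  cycle 0 → 2 → 0: weight = 10, length = 2, mean = 10/2 ≈ 5.000
  cycle 1 → 0 → 1: weight = 12, length = 2, mean = 12/2 ≈ 6.000
Minimum mean = 1.000, attained e.g. along the cycle 1 → 1 with weight 1 and length 1. So λ(A) = 1/1 = 1.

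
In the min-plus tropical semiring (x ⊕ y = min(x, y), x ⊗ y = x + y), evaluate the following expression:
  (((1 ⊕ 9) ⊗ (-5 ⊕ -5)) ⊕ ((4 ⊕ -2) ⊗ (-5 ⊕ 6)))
(((1 ⊕ 9) ⊗ (-5 ⊕ -5)) ⊕ ((4 ⊕ -2) ⊗ (-5 ⊕ 6))) = -7

Expand innermost to outermost. Recall ⊕ takes the minimum of its arguments and ⊗ takes their sum. Working out the expression (((1 ⊕ 9) ⊗ (-5 ⊕ -5)) ⊕ ((4 ⊕ -2) ⊗ (-5 ⊕ 6))) gives -7.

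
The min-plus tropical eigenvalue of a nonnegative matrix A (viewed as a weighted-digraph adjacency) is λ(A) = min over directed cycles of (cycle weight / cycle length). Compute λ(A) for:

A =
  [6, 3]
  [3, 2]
λ(A) = 2

Enumerate directed cycles and compute their means (weight / length). Sample:
  cycle 0 → 0: weight = 6, length = 1, mean = 6/1 ≈ 6.000
  cycle 1 → 1: weight = 2, length = 1, mean = 2/1 ≈ 2.000
  cycle 0 → 1 → 0: weight = 6, length = 2, mean = 6/2 ≈ 3.000
  cycle 1 → 0 → 1: weight = 6, length = 2, mean = 6/2 ≈ 3.000
Minimum mean = 2.000, attained e.g. along the cycle 1 → 1 with weight 2 and length 1. So λ(A) = 2/1 = 2.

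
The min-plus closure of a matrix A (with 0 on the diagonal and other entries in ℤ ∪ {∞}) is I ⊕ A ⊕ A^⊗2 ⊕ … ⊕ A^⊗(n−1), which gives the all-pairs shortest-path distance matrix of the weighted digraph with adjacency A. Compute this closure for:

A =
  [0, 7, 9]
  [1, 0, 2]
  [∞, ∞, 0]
Closure =
  [0, 7, 9]
  [1, 0, 2]
  [∞, ∞, 0]

This is the Floyd-Warshall all-pairs shortest-path computation. For each intermediate vertex k = 0, 1, …, 2, update dist[i][j] ← min(dist[i][j], dist[i][k] + dist[k][j]). The final matrix gives, for each (i, j), the minimum total weight of any directed path from i to j (possibly empty when i = j).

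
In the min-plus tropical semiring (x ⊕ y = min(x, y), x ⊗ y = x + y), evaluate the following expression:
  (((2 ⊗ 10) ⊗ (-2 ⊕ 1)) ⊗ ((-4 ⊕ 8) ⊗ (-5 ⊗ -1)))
(((2 ⊗ 10) ⊗ (-2 ⊕ 1)) ⊗ ((-4 ⊕ 8) ⊗ (-5 ⊗ -1))) = 0

Expand innermost to outermost. Recall ⊕ takes the minimum of its arguments and ⊗ takes their sum. Working out the expression (((2 ⊗ 10) ⊗ (-2 ⊕ 1)) ⊗ ((-4 ⊕ 8) ⊗ (-5 ⊗ -1))) gives 0.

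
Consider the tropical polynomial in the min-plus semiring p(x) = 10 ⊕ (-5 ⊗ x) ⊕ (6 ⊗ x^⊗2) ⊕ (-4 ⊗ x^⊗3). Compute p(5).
p(5) = 0

A tropical monomial a ⊗ x^⊗i evaluates to a + i · x. Evaluating each term at x = 5:
  Term 0 contributes 10 + 0 · 5 = 10
  Term 1 contributes -5 + 1 · 5 = 0
  Term 2 contributes 6 + 2 · 5 = 16
  Term 3 contributes -4 + 3 · 5 = 11
p(5) = ⊕ of these = min[10, 0, 16, 11] = 0.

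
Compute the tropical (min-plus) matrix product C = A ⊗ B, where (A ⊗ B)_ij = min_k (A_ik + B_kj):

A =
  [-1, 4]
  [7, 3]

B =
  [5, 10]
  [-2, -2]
A ⊗ B =
  [2, 2]
  [1, 1]

Apply the min-plus product entry-by-entry:
  C[0][0] = min over k of (A[0][0] + B[0][0] = -1 + 5 = 4, A[0][1] + B[1][0] = 4 + -2 = 2) = 2 (attained at k = 1)
  C[0][1] = min over k of (A[0][0] + B[0][1] = -1 + 10 = 9, A[0][1] + B[1][1] = 4 + -2 = 2) = 2 (attained at k = 1)
  C[1][0] = min over k of (A[1][0] + B[0][0] = 7 + 5 = 12, A[1][1] + B[1][0] = 3 + -2 = 1) = 1 (attained at k = 1)
  C[1][1] = min over k of (A[1][0] + B[0][1] = 7 + 10 = 17, A[1][1] + B[1][1] = 3 + -2 = 1) = 1 (attained at k = 1)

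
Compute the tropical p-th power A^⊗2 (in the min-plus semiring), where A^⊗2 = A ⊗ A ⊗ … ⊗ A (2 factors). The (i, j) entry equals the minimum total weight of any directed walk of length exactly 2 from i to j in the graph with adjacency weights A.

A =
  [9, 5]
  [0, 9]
A^⊗2 =
  [5, 14]
  [9, 5]

Each entry (A^⊗2)_ij equals the minimum over all length-2 walks i = v_0 → v_1 → … → v_2 = j of Σ_t A[v_t][v_{t+1}]. For example, for (i, j) = (0, 1) we minimise over 2 possible intermediate vertex sequences; the minimum is 14, attained along the walk 0 → 0 → 1.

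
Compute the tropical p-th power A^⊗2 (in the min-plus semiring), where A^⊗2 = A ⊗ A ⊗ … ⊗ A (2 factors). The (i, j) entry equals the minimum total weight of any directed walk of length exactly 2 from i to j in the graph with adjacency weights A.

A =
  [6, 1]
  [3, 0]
A^⊗2 =
  [4, 1]
  [3, 0]

Each entry (A^⊗2)_ij equals the minimum over all length-2 walks i = v_0 → v_1 → … → v_2 = j of Σ_t A[v_t][v_{t+1}]. For example, for (i, j) = (0, 1) we minimise over 2 possible intermediate vertex sequences; the minimum is 1, attained along the walk 0 → 1 → 1.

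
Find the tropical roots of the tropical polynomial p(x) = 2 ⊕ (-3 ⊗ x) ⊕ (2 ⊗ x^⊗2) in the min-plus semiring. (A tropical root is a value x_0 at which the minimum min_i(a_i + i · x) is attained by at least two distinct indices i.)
Roots: {-5, 5}

Each tropical root is a break point of the lower envelope of the lines y = a_i + i · x (there are 3 lines, with slopes 0, 1, ..., 2). Only the lines that attain the minimum somewhere contribute to roots; other lines are dominated. Here the surviving (envelope) indices are i = 2, i = 1, i = 0.
Intersections between consecutive envelope lines give the roots: for adjacent envelope indices i < j the intersection is x = (a_i − a_j) / (j − i). Reading off the sorted break points: {-5, 5}.
Verification: at each break x_0, at least two indices attain the minimum of min_i(a_i + i · x_0).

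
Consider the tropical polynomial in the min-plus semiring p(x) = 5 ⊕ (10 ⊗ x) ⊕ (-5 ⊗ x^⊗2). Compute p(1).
p(1) = -3

A tropical monomial a ⊗ x^⊗i evaluates to a + i · x. Evaluating each term at x = 1:
  Term 0 contributes 5 + 0 · 1 = 5
  Term 1 contributes 10 + 1 · 1 = 11
  Term 2 contributes -5 + 2 · 1 = -3
p(1) = ⊕ of these = min[5, 11, -3] = -3.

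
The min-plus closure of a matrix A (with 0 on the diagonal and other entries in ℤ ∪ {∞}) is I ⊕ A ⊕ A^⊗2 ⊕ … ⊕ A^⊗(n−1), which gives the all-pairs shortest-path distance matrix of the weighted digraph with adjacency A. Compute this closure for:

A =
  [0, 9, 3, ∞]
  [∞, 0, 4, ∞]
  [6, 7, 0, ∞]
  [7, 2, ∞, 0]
Closure =
  [0, 9, 3, ∞]
  [10, 0, 4, ∞]
  [6, 7, 0, ∞]
  [7, 2, 6, 0]

This is the Floyd-Warshall all-pairs shortest-path computation. For each intermediate vertex k = 0, 1, …, 3, update dist[i][j] ← min(dist[i][j], dist[i][k] + dist[k][j]). The final matrix gives, for each (i, j), the minimum total weight of any directed path from i to j (possibly empty when i = j).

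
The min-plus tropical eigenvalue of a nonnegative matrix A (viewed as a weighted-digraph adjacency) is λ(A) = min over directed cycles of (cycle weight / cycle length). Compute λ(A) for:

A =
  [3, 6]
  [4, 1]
λ(A) = 1

Enumerate directed cycles and compute their means (weight / length). Sample:
  cycle 0 → 0: weight = 3, length = 1, mean = 3/1 ≈ 3.000
  cycle 1 → 1: weight = 1, length = 1, mean = 1/1 ≈ 1.000
  cycle 0 → 1 → 0: weight = 10, length = 2, mean = 10/2 ≈ 5.000
  cycle 1 → 0 → 1: weight = 10, length = 2, mean = 10/2 ≈ 5.000
Minimum mean = 1.000, attained e.g. along the cycle 1 → 1 with weight 1 and length 1. So λ(A) = 1/1 = 1.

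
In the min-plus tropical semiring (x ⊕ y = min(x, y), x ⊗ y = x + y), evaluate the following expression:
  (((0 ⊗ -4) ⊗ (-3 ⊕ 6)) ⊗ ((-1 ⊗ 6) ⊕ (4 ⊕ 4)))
(((0 ⊗ -4) ⊗ (-3 ⊕ 6)) ⊗ ((-1 ⊗ 6) ⊕ (4 ⊕ 4))) = -3

Expand innermost to outermost. Recall ⊕ takes the minimum of its arguments and ⊗ takes their sum. Working out the expression (((0 ⊗ -4) ⊗ (-3 ⊕ 6)) ⊗ ((-1 ⊗ 6) ⊕ (4 ⊕ 4))) gives -3.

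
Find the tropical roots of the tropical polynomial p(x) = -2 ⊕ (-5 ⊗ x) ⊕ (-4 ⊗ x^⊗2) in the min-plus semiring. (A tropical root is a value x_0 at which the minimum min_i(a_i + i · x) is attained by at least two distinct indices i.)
Roots: {-1, 3}

Each tropical root is a break point of the lower envelope of the lines y = a_i + i · x (there are 3 lines, with slopes 0, 1, ..., 2). Only the lines that attain the minimum somewhere contribute to roots; other lines are dominated. Here the surviving (envelope) indices are i = 2, i = 1, i = 0.
Intersections between consecutive envelope lines give the roots: for adjacent envelope indices i < j the intersection is x = (a_i − a_j) / (j − i). Reading off the sorted break points: {-1, 3}.
Verification: at each break x_0, at least two indices attain the minimum of min_i(a_i + i · x_0).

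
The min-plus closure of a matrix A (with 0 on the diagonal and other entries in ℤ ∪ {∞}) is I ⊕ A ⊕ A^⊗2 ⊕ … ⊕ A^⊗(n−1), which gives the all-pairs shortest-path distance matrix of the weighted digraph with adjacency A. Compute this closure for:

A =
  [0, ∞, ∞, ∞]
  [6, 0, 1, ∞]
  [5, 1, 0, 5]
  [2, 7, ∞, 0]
Closure =
  [0, ∞, ∞, ∞]
  [6, 0, 1, 6]
  [5, 1, 0, 5]
  [2, 7, 8, 0]

This is the Floyd-Warshall all-pairs shortest-path computation. For each intermediate vertex k = 0, 1, …, 3, update dist[i][j] ← min(dist[i][j], dist[i][k] + dist[k][j]). The final matrix gives, for each (i, j), the minimum total weight of any directed path from i to j (possibly empty when i = j).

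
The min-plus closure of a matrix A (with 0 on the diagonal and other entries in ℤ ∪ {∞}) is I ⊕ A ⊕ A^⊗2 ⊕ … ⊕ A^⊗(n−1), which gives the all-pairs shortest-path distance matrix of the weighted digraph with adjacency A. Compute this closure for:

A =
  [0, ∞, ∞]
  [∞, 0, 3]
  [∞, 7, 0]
Closure =
  [0, ∞, ∞]
  [∞, 0, 3]
  [∞, 7, 0]

This is the Floyd-Warshall all-pairs shortest-path computation. For each intermediate vertex k = 0, 1, …, 2, update dist[i][j] ← min(dist[i][j], dist[i][k] + dist[k][j]). The final matrix gives, for each (i, j), the minimum total weight of any directed path from i to j (possibly empty when i = j).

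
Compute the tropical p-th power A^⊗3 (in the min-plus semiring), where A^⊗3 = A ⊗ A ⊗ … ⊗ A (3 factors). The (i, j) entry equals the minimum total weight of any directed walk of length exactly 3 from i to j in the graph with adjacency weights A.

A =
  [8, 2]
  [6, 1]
A^⊗3 =
  [9, 4]
  [8, 3]

Each entry (A^⊗3)_ij equals the minimum over all length-3 walks i = v_0 → v_1 → … → v_3 = j of Σ_t A[v_t][v_{t+1}]. For example, for (i, j) = (0, 1) we minimise over 4 possible intermediate vertex sequences; the minimum is 4, attained along the walk 0 → 1 → 1 → 1.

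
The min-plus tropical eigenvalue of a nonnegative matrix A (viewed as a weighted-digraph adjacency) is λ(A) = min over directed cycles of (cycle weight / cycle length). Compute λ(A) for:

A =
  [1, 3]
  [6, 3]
λ(A) = 1

Enumerate directed cycles and compute their means (weight / length). Sample:
  cycle 0 → 0: weight = 1, length = 1, mean = 1/1 ≈ 1.000
  cycle 1 → 1: weight = 3, length = 1, mean = 3/1 ≈ 3.000
  cycle 0 → 1 → 0: weight = 9, length = 2, mean = 9/2 ≈ 4.500
  cycle 1 → 0 → 1: weight = 9, length = 2, mean = 9/2 ≈ 4.500
Minimum mean = 1.000, attained e.g. along the cycle 0 → 0 with weight 1 and length 1. So λ(A) = 1/1 = 1.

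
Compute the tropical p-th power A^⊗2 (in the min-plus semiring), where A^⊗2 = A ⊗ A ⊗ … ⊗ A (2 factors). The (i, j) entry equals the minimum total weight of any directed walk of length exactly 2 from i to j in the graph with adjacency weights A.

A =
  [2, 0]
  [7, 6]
A^⊗2 =
  [4, 2]
  [9, 7]

Each entry (A^⊗2)_ij equals the minimum over all length-2 walks i = v_0 → v_1 → … → v_2 = j of Σ_t A[v_t][v_{t+1}]. For example, for (i, j) = (0, 1) we minimise over 2 possible intermediate vertex sequences; the minimum is 2, attained along the walk 0 → 0 → 1.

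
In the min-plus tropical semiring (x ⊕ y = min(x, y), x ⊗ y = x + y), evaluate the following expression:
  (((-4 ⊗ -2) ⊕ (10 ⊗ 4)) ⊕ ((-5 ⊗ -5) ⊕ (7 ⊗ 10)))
(((-4 ⊗ -2) ⊕ (10 ⊗ 4)) ⊕ ((-5 ⊗ -5) ⊕ (7 ⊗ 10))) = -10

Expand innermost to outermost. Recall ⊕ takes the minimum of its arguments and ⊗ takes their sum. Working out the expression (((-4 ⊗ -2) ⊕ (10 ⊗ 4)) ⊕ ((-5 ⊗ -5) ⊕ (7 ⊗ 10))) gives -10.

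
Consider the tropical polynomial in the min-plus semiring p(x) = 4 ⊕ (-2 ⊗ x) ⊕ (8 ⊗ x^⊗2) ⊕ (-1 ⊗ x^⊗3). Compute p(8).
p(8) = 4

A tropical monomial a ⊗ x^⊗i evaluates to a + i · x. Evaluating each term at x = 8:
  Term 0 contributes 4 + 0 · 8 = 4
  Term 1 contributes -2 + 1 · 8 = 6
  Term 2 contributes 8 + 2 · 8 = 24
  Term 3 contributes -1 + 3 · 8 = 23
p(8) = ⊕ of these = min[4, 6, 24, 23] = 4.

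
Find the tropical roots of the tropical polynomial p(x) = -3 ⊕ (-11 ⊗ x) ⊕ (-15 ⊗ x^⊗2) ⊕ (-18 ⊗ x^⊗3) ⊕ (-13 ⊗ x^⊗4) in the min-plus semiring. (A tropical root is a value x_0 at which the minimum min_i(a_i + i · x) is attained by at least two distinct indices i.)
Roots: {-5, 3, 4, 8}

Each tropical root is a break point of the lower envelope of the lines y = a_i + i · x (there are 5 lines, with slopes 0, 1, ..., 4). Only the lines that attain the minimum somewhere contribute to roots; other lines are dominated. Here the surviving (envelope) indices are i = 4, i = 3, i = 2, i = 1, i = 0.
Intersections between consecutive envelope lines give the roots: for adjacent envelope indices i < j the intersection is x = (a_i − a_j) / (j − i). Reading off the sorted break points: {-5, 3, 4, 8}.
Verification: at each break x_0, at least two indices attain the minimum of min_i(a_i + i · x_0).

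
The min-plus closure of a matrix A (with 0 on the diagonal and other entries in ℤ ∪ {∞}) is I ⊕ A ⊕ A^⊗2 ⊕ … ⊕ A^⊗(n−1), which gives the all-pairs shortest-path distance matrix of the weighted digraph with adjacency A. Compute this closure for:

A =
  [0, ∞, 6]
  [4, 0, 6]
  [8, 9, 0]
Closure =
  [0, 15, 6]
  [4, 0, 6]
  [8, 9, 0]

This is the Floyd-Warshall all-pairs shortest-path computation. For each intermediate vertex k = 0, 1, …, 2, update dist[i][j] ← min(dist[i][j], dist[i][k] + dist[k][j]). The final matrix gives, for each (i, j), the minimum total weight of any directed path from i to j (possibly empty when i = j).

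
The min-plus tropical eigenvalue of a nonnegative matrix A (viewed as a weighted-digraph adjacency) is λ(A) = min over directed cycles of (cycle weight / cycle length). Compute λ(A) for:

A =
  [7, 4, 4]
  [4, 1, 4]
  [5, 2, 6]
λ(A) = 1

Enumerate directed cycles and compute their means (weight / length). Sample:
  cycle 0 → 0: weight = 7, length = 1, mean = 7/1 ≈ 7.000
  cycle 1 → 1: weight = 1, length = 1, mean = 1/1 ≈ 1.000
  cycle 2 → 2: weight = 6, length = 1, mean = 6/1 ≈ 6.000
  cycle 0 → 1 → 0: weight = 8, length = 2, mean = 8/2 ≈ 4.000
  cycle 0 → 2 → 0: weight = 9, length = 2, mean = 9/2 ≈ 4.500
  cycle 1 → 0 → 1: weight = 8, length = 2, mean = 8/2 ≈ 4.000
Minimum mean = 1.000, attained e.g. along the cycle 1 → 1 with weight 1 and length 1. So λ(A) = 1/1 = 1.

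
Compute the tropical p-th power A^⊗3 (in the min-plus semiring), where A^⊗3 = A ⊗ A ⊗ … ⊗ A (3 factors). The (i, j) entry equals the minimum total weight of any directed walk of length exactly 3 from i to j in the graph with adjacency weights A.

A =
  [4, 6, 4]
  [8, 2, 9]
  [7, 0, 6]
A^⊗3 =
  [12, 6, 12]
  [12, 6, 13]
  [10, 4, 11]

Each entry (A^⊗3)_ij equals the minimum over all length-3 walks i = v_0 → v_1 → … → v_3 = j of Σ_t A[v_t][v_{t+1}]. For example, for (i, j) = (0, 2) we minimise over 9 possible intermediate vertex sequences; the minimum is 12, attained along the walk 0 → 0 → 0 → 2.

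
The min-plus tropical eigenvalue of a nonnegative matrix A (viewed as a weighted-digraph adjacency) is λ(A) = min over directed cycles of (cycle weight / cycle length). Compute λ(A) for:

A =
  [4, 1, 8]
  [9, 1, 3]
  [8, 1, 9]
λ(A) = 1

Enumerate directed cycles and compute their means (weight / length). Sample:
  cycle 0 → 0: weight = 4, length = 1, mean = 4/1 ≈ 4.000
  cycle 1 → 1: weight = 1, length = 1, mean = 1/1 ≈ 1.000
  cycle 2 → 2: weight = 9, length = 1, mean = 9/1 ≈ 9.000
  cycle 0 → 1 → 0: weight = 10, length = 2, mean = 10/2 ≈ 5.000
  cycle 0 → 2 → 0: weight = 16, length = 2, mean = 16/2 ≈ 8.000
  cycle 1 → 0 → 1: weight = 10, length = 2, mean = 10/2 ≈ 5.000
Minimum mean = 1.000, attained e.g. along the cycle 1 → 1 with weight 1 and length 1. So λ(A) = 1/1 = 1.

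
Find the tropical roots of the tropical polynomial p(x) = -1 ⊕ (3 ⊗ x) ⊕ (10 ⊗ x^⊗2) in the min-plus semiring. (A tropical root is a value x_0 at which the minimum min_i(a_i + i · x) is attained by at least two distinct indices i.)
Roots: {-7, -4}

Each tropical root is a break point of the lower envelope of the lines y = a_i + i · x (there are 3 lines, with slopes 0, 1, ..., 2). Only the lines that attain the minimum somewhere contribute to roots; other lines are dominated. Here the surviving (envelope) indices are i = 2, i = 1, i = 0.
Intersections between consecutive envelope lines give the roots: for adjacent envelope indices i < j the intersection is x = (a_i − a_j) / (j − i). Reading off the sorted break points: {-7, -4}.
Verification: at each break x_0, at least two indices attain the minimum of min_i(a_i + i · x_0).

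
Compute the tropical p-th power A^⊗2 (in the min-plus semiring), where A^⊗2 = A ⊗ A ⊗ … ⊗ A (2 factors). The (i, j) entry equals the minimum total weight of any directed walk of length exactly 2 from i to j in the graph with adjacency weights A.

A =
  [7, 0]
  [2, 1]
A^⊗2 =
  [2, 1]
  [3, 2]

Each entry (A^⊗2)_ij equals the minimum over all length-2 walks i = v_0 → v_1 → … → v_2 = j of Σ_t A[v_t][v_{t+1}]. For example, for (i, j) = (0, 1) we minimise over 2 possible intermediate vertex sequences; the minimum is 1, attained along the walk 0 → 1 → 1.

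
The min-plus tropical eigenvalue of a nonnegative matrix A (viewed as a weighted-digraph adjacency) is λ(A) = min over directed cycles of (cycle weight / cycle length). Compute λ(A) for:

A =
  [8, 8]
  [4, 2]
λ(A) = 2

Enumerate directed cycles and compute their means (weight / length). Sample:
  cycle 0 → 0: weight = 8, length = 1, mean = 8/1 ≈ 8.000
  cycle 1 → 1: weight = 2, length = 1, mean = 2/1 ≈ 2.000
  cycle 0 → 1 → 0: weight = 12, length = 2, mean = 12/2 ≈ 6.000
  cycle 1 → 0 → 1: weight = 12, length = 2, mean = 12/2 ≈ 6.000
Minimum mean = 2.000, attained e.g. along the cycle 1 → 1 with weight 2 and length 1. So λ(A) = 2/1 = 2.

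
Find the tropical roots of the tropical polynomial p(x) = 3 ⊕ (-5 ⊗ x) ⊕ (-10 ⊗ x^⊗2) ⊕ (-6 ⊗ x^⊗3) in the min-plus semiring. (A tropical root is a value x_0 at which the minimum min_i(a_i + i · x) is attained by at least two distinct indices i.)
Roots: {-4, 5, 8}

Each tropical root is a break point of the lower envelope of the lines y = a_i + i · x (there are 4 lines, with slopes 0, 1, ..., 3). Only the lines that attain the minimum somewhere contribute to roots; other lines are dominated. Here the surviving (envelope) indices are i = 3, i = 2, i = 1, i = 0.
Intersections between consecutive envelope lines give the roots: for adjacent envelope indices i < j the intersection is x = (a_i − a_j) / (j − i). Reading off the sorted break points: {-4, 5, 8}.
Verification: at each break x_0, at least two indices attain the minimum of min_i(a_i + i · x_0).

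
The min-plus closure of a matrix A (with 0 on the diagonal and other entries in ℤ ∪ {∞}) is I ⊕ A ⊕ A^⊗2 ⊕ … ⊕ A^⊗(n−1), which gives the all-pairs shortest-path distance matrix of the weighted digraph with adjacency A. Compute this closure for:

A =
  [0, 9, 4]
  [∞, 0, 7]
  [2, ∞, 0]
Closure =
  [0, 9, 4]
  [9, 0, 7]
  [2, 11, 0]

This is the Floyd-Warshall all-pairs shortest-path computation. For each intermediate vertex k = 0, 1, …, 2, update dist[i][j] ← min(dist[i][j], dist[i][k] + dist[k][j]). The final matrix gives, for each (i, j), the minimum total weight of any directed path from i to j (possibly empty when i = j).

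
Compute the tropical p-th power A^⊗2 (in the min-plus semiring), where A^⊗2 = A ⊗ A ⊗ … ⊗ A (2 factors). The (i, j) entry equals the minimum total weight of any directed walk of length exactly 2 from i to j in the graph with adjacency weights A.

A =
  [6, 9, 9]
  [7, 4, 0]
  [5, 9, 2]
A^⊗2 =
  [12, 13, 9]
  [5, 8, 2]
  [7, 11, 4]

Each entry (A^⊗2)_ij equals the minimum over all length-2 walks i = v_0 → v_1 → … → v_2 = j of Σ_t A[v_t][v_{t+1}]. For example, for (i, j) = (0, 2) we minimise over 3 possible intermediate vertex sequences; the minimum is 9, attained along the walk 0 → 1 → 2.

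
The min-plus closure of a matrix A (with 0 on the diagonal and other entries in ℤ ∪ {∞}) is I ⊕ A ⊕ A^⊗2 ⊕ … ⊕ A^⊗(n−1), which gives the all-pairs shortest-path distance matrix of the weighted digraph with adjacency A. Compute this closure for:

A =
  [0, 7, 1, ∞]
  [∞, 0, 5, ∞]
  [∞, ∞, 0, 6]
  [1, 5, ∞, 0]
Closure =
  [0, 7, 1, 7]
  [12, 0, 5, 11]
  [7, 11, 0, 6]
  [1, 5, 2, 0]

This is the Floyd-Warshall all-pairs shortest-path computation. For each intermediate vertex k = 0, 1, …, 3, update dist[i][j] ← min(dist[i][j], dist[i][k] + dist[k][j]). The final matrix gives, for each (i, j), the minimum total weight of any directed path from i to j (possibly empty when i = j).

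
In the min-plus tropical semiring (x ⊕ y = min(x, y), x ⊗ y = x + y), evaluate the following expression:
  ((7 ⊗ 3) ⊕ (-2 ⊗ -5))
((7 ⊗ 3) ⊕ (-2 ⊗ -5)) = -7

Expand innermost to outermost. Recall ⊕ takes the minimum of its arguments and ⊗ takes their sum. Working out the expression ((7 ⊗ 3) ⊕ (-2 ⊗ -5)) gives -7.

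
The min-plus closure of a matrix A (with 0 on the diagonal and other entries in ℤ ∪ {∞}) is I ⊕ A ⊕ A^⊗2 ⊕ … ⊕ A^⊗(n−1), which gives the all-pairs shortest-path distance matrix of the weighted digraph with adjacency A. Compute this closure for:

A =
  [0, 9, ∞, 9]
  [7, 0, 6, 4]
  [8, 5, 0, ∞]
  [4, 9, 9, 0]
Closure =
  [0, 9, 15, 9]
  [7, 0, 6, 4]
  [8, 5, 0, 9]
  [4, 9, 9, 0]

This is the Floyd-Warshall all-pairs shortest-path computation. For each intermediate vertex k = 0, 1, …, 3, update dist[i][j] ← min(dist[i][j], dist[i][k] + dist[k][j]). The final matrix gives, for each (i, j), the minimum total weight of any directed path from i to j (possibly empty when i = j).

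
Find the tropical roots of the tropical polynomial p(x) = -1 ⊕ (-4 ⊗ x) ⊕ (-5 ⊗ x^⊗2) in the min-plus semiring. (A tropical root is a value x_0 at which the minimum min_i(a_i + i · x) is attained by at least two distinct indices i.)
Roots: {1, 3}

Each tropical root is a break point of the lower envelope of the lines y = a_i + i · x (there are 3 lines, with slopes 0, 1, ..., 2). Only the lines that attain the minimum somewhere contribute to roots; other lines are dominated. Here the surviving (envelope) indices are i = 2, i = 1, i = 0.
Intersections between consecutive envelope lines give the roots: for adjacent envelope indices i < j the intersection is x = (a_i − a_j) / (j − i). Reading off the sorted break points: {1, 3}.
Verification: at each break x_0, at least two indices attain the minimum of min_i(a_i + i · x_0).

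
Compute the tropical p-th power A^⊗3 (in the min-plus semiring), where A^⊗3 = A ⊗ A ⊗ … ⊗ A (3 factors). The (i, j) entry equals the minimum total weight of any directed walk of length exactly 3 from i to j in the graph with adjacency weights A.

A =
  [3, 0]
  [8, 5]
A^⊗3 =
  [9, 6]
  [14, 11]

Each entry (A^⊗3)_ij equals the minimum over all length-3 walks i = v_0 → v_1 → … → v_3 = j of Σ_t A[v_t][v_{t+1}]. For example, for (i, j) = (0, 1) we minimise over 4 possible intermediate vertex sequences; the minimum is 6, attained along the walk 0 → 0 → 0 → 1.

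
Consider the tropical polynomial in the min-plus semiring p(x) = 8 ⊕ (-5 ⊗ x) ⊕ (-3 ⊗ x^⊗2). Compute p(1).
p(1) = -4

A tropical monomial a ⊗ x^⊗i evaluates to a + i · x. Evaluating each term at x = 1:
  Term 0 contributes 8 + 0 · 1 = 8
  Term 1 contributes -5 + 1 · 1 = -4
  Term 2 contributes -3 + 2 · 1 = -1
p(1) = ⊕ of these = min[8, -4, -1] = -4.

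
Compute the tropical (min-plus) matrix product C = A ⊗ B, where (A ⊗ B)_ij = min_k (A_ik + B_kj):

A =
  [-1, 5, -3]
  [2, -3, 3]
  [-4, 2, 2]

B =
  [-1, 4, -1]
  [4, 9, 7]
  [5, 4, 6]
A ⊗ B =
  [-2, 1, -2]
  [1, 6, 1]
  [-5, 0, -5]

Apply the min-plus product entry-by-entry:
  C[0][0] = min over k of (A[0][0] + B[0][0] = -1 + -1 = -2, A[0][1] + B[1][0] = 5 + 4 = 9, A[0][2] + B[2][0] = -3 + 5 = 2) = -2 (attained at k = 0)
  C[0][1] = min over k of (A[0][0] + B[0][1] = -1 + 4 = 3, A[0][1] + B[1][1] = 5 + 9 = 14, A[0][2] + B[2][1] = -3 + 4 = 1) = 1 (attained at k = 2)
  C[0][2] = min over k of (A[0][0] + B[0][2] = -1 + -1 = -2, A[0][1] + B[1][2] = 5 + 7 = 12, A[0][2] + B[2][2] = -3 + 6 = 3) = -2 (attained at k = 0)
  C[1][0] = min over k of (A[1][0] + B[0][0] = 2 + -1 = 1, A[1][1] + B[1][0] = -3 + 4 = 1, A[1][2] + B[2][0] = 3 + 5 = 8) = 1 (attained at k = 0)
  C[1][1] = min over k of (A[1][0] + B[0][1] = 2 + 4 = 6, A[1][1] + B[1][1] = -3 + 9 = 6, A[1][2] + B[2][1] = 3 + 4 = 7) = 6 (attained at k = 0)
  C[1][2] = min over k of (A[1][0] + B[0][2] = 2 + -1 = 1, A[1][1] + B[1][2] = -3 + 7 = 4, A[1][2] + B[2][2] = 3 + 6 = 9) = 1 (attained at k = 0)
  C[2][0] = min over k of (A[2][0] + B[0][0] = -4 + -1 = -5, A[2][1] + B[1][0] = 2 + 4 = 6, A[2][2] + B[2][0] = 2 + 5 = 7) = -5 (attained at k = 0)
  C[2][1] = min over k of (A[2][0] + B[0][1] = -4 + 4 = 0, A[2][1] + B[1][1] = 2 + 9 = 11, A[2][2] + B[2][1] = 2 + 4 = 6) = 0 (attained at k = 0)
  C[2][2] = min over k of (A[2][0] + B[0][2] = -4 + -1 = -5, A[2][1] + B[1][2] = 2 + 7 = 9, A[2][2] + B[2][2] = 2 + 6 = 8) = -5 (attained at k = 0)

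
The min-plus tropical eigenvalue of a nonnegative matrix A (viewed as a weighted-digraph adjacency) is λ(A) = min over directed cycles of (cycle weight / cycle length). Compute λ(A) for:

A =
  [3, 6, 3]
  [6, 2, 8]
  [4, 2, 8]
λ(A) = 2

Enumerate directed cycles and compute their means (weight / length). Sample:
  cycle 0 → 0: weight = 3, length = 1, mean = 3/1 ≈ 3.000
  cycle 1 → 1: weight = 2, length = 1, mean = 2/1 ≈ 2.000
  cycle 2 → 2: weight = 8, length = 1, mean = 8/1 ≈ 8.000
  cycle 0 → 1 → 0: weight = 12, length = 2, mean = 12/2 ≈ 6.000
  cycle 0 → 2 → 0: weight = 7, length = 2, mean = 7/2 ≈ 3.500
  cycle 1 → 0 → 1: weight = 12, length = 2, mean = 12/2 ≈ 6.000
Minimum mean = 2.000, attained e.g. along the cycle 1 → 1 with weight 2 and length 1. So λ(A) = 2/1 = 2.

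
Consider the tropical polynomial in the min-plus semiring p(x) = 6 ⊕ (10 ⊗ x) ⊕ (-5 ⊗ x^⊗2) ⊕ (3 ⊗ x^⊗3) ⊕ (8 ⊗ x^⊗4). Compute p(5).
p(5) = 5

A tropical monomial a ⊗ x^⊗i evaluates to a + i · x. Evaluating each term at x = 5:
  Term 0 contributes 6 + 0 · 5 = 6
  Term 1 contributes 10 + 1 · 5 = 15
  Term 2 contributes -5 + 2 · 5 = 5
  Term 3 contributes 3 + 3 · 5 = 18
  Term 4 contributes 8 + 4 · 5 = 28
p(5) = ⊕ of these = min[6, 15, 5, 18, 28] = 5.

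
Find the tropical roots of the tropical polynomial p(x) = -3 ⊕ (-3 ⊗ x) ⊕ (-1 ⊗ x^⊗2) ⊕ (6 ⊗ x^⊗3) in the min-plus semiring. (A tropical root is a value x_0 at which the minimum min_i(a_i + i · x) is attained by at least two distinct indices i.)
Roots: {-7, -2, 0}

Each tropical root is a break point of the lower envelope of the lines y = a_i + i · x (there are 4 lines, with slopes 0, 1, ..., 3). Only the lines that attain the minimum somewhere contribute to roots; other lines are dominated. Here the surviving (envelope) indices are i = 3, i = 2, i = 1, i = 0.
Intersections between consecutive envelope lines give the roots: for adjacent envelope indices i < j the intersection is x = (a_i − a_j) / (j − i). Reading off the sorted break points: {-7, -2, 0}.
Verification: at each break x_0, at least two indices attain the minimum of min_i(a_i + i · x_0).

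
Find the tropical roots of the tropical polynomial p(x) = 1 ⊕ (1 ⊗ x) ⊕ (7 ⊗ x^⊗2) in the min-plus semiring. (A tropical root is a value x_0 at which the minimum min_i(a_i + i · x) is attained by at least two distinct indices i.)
Roots: {-6, 0}

Each tropical root is a break point of the lower envelope of the lines y = a_i + i · x (there are 3 lines, with slopes 0, 1, ..., 2). Only the lines that attain the minimum somewhere contribute to roots; other lines are dominated. Here the surviving (envelope) indices are i = 2, i = 1, i = 0.
Intersections between consecutive envelope lines give the roots: for adjacent envelope indices i < j the intersection is x = (a_i − a_j) / (j − i). Reading off the sorted break points: {-6, 0}.
Verification: at each break x_0, at least two indices attain the minimum of min_i(a_i + i · x_0).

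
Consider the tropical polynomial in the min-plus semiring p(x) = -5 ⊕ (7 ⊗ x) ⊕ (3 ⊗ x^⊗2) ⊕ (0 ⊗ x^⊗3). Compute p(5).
p(5) = -5

A tropical monomial a ⊗ x^⊗i evaluates to a + i · x. Evaluating each term at x = 5:
  Term 0 contributes -5 + 0 · 5 = -5
  Term 1 contributes 7 + 1 · 5 = 12
  Term 2 contributes 3 + 2 · 5 = 13
  Term 3 contributes 0 + 3 · 5 = 15
p(5) = ⊕ of these = min[-5, 12, 13, 15] = -5.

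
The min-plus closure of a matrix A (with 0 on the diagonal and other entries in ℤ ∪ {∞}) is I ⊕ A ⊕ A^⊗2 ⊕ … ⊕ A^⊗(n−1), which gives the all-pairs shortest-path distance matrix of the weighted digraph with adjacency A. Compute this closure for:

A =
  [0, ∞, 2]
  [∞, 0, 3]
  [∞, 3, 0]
Closure =
  [0, 5, 2]
  [∞, 0, 3]
  [∞, 3, 0]

This is the Floyd-Warshall all-pairs shortest-path computation. For each intermediate vertex k = 0, 1, …, 2, update dist[i][j] ← min(dist[i][j], dist[i][k] + dist[k][j]). The final matrix gives, for each (i, j), the minimum total weight of any directed path from i to j (possibly empty when i = j).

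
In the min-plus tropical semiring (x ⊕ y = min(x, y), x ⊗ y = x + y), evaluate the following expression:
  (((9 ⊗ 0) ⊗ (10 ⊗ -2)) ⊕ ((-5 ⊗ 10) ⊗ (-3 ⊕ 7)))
(((9 ⊗ 0) ⊗ (10 ⊗ -2)) ⊕ ((-5 ⊗ 10) ⊗ (-3 ⊕ 7))) = 2

Expand innermost to outermost. Recall ⊕ takes the minimum of its arguments and ⊗ takes their sum. Working out the expression (((9 ⊗ 0) ⊗ (10 ⊗ -2)) ⊕ ((-5 ⊗ 10) ⊗ (-3 ⊕ 7))) gives 2.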